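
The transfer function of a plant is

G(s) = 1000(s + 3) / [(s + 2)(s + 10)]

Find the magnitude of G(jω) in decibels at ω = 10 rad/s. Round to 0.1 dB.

At s = jω = j10:
zero (s+3): 3 + j10 → |·| = √(3²+10²) = √109 ≈ 10.44, ∠ = arctan(10/3) ≈ 73.30°
pole (s+2): 2 + j10 → |·| = √(2²+10²) = √104 ≈ 10.198, ∠ = arctan(10/2) ≈ 78.69°
pole (s+10): 10 + j10 → |·| = √(10²+10²) = √200 ≈ 14.142, ∠ = arctan(10/10) ≈ 45.00°
|G| = 1000 · 10.44 / 144.22 ≈ 72.389
Gain = 20 log₁₀(72.389) ≈ 37.19 dB

37.2 dB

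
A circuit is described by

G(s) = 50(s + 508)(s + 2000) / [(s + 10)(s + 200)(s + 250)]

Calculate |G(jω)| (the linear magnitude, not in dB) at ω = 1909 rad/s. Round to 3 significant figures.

0.0387

At s = jω = j1909:
zero (s+508): 508 + j1909 → |·| = √(508²+1909²) = √3902345 ≈ 1975.4, ∠ = arctan(1909/508) ≈ 75.10°
zero (s+2000): 2000 + j1909 → |·| = √(2000²+1909²) = √7644281 ≈ 2764.8, ∠ = arctan(1909/2000) ≈ 43.67°
pole (s+10): 10 + j1909 → |·| = √(10²+1909²) = √3644381 ≈ 1909, ∠ = arctan(1909/10) ≈ 89.70°
pole (s+200): 200 + j1909 → |·| = √(200²+1909²) = √3684281 ≈ 1919.4, ∠ = arctan(1909/200) ≈ 84.02°
pole (s+250): 250 + j1909 → |·| = √(250²+1909²) = √3706781 ≈ 1925.3, ∠ = arctan(1909/250) ≈ 82.54°
|G| = 50 · 5.4616e+06 / 7.0546e+09 ≈ 0.038709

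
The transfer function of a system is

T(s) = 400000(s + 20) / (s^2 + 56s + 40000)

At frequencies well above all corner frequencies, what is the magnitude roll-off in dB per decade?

-20 dB/decade

Each pole contributes −20 dB/decade at high frequency; each zero contributes +20 dB/decade.
Net: 1 zero(s) − 2 pole(s) → -20 dB/decade.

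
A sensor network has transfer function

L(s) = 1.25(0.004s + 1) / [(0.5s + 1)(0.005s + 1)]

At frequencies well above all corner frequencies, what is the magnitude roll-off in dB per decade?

Each pole contributes −20 dB/decade at high frequency; each zero contributes +20 dB/decade.
Net: 1 zero(s) − 2 pole(s) → -20 dB/decade.

-20 dB/decade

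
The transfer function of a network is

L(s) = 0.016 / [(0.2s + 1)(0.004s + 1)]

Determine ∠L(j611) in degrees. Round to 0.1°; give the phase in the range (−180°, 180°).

At ω = 611 rad/s:
pole (1 + j611·0.2) = 1 + j122.2 → |·| ≈ 122.2, ∠ ≈ 89.53°
pole (1 + j611·0.004) = 1 + j2.444 → |·| ≈ 2.6407, ∠ ≈ 67.75°
∠L = (0°) − (89.53° + 67.75°) = -157.28°

-157.3°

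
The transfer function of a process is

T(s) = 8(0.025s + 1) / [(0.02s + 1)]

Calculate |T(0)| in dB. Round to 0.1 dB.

T(0) = 8 · 1 / 1 = 8
20 log₁₀(8) ≈ 18.06 dB

18.1 dB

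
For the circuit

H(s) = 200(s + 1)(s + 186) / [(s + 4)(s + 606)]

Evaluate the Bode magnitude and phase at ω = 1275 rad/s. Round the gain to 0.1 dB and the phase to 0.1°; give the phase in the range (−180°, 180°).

45.2 dB, 17.3°

At s = jω = j1275:
zero (s+1): 1 + j1275 → |·| = √(1²+1275²) = √1625626 ≈ 1275, ∠ = arctan(1275/1) ≈ 89.96°
zero (s+186): 186 + j1275 → |·| = √(186²+1275²) = √1660221 ≈ 1288.5, ∠ = arctan(1275/186) ≈ 81.70°
pole (s+4): 4 + j1275 → |·| = √(4²+1275²) = √1625641 ≈ 1275, ∠ = arctan(1275/4) ≈ 89.82°
pole (s+606): 606 + j1275 → |·| = √(606²+1275²) = √1992861 ≈ 1411.7, ∠ = arctan(1275/606) ≈ 64.58°
|H| = 200 · 1.6428e+06 / 1.7999e+06 ≈ 182.54
Gain = 20 log₁₀(182.54) ≈ 45.23 dB
∠H = 171.66° − 154.40° = 17.26°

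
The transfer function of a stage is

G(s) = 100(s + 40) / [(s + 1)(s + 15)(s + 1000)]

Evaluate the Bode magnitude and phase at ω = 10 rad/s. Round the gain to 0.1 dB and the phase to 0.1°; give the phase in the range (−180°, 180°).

-32.9 dB, -104.5°

At s = jω = j10:
zero (s+40): 40 + j10 → |·| = √(40²+10²) = √1700 ≈ 41.231, ∠ = arctan(10/40) ≈ 14.04°
pole (s+1): 1 + j10 → |·| = √(1²+10²) = √101 ≈ 10.05, ∠ = arctan(10/1) ≈ 84.29°
pole (s+15): 15 + j10 → |·| = √(15²+10²) = √325 ≈ 18.028, ∠ = arctan(10/15) ≈ 33.69°
pole (s+1000): 1000 + j10 → |·| = √(1000²+10²) = √1000100 ≈ 1000, ∠ = arctan(10/1000) ≈ 0.57°
|G| = 100 · 41.231 / 1.8118e+05 ≈ 0.022757
Gain = 20 log₁₀(0.022757) ≈ -32.86 dB
∠G = 14.04° − 118.55° = -104.51°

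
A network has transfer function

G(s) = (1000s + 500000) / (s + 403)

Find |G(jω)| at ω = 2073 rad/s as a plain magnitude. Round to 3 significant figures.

Substitute s = j2073:
Numerator: 1000(j2073) + 500000 = 500000 + j2073000
Denominator: (j2073) + 403 = 403 + j2073
|N| = √(500000² + 2073000²) ≈ 2.1324e+06, ∠N ≈ 76.44°
|D| = √(403² + 2073²) ≈ 2111.8, ∠D ≈ 79.00°
|G| = 2.1324e+06 / 2111.8 ≈ 1009.8

1.01e+03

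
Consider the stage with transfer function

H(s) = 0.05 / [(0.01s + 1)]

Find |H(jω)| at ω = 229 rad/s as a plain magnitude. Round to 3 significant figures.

0.0200

At ω = 229 rad/s:
pole (1 + j229·0.01) = 1 + j2.29 → |·| ≈ 2.4988, ∠ ≈ 66.41°
|H| = 0.05 · 1 / (2.4988) ≈ 0.02001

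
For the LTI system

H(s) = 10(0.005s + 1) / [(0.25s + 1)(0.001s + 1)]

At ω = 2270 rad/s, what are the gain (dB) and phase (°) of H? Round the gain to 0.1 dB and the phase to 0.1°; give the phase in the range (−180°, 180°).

At ω = 2270 rad/s:
zero (1 + j2270·0.005) = 1 + j11.35 → |·| ≈ 11.394, ∠ ≈ 84.96°
pole (1 + j2270·0.25) = 1 + j567.5 → |·| ≈ 567.5, ∠ ≈ 89.90°
pole (1 + j2270·0.001) = 1 + j2.27 → |·| ≈ 2.4805, ∠ ≈ 66.23°
|H| = 10 · 11.394 / (567.5 · 2.4805) ≈ 0.080941
Gain = 20 log₁₀(0.080941) ≈ -21.84 dB
∠H = (84.96°) − (89.90° + 66.23°) = -71.17°

-21.8 dB, -71.2°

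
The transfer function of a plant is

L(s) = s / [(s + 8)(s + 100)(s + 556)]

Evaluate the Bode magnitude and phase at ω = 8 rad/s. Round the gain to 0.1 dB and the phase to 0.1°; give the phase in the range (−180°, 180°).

-97.9 dB, 39.6°

At s = jω = j8:
zero at origin: s = j8 → |·| = 8, ∠ = 90.00°
pole (s+8): 8 + j8 → |·| = √(8²+8²) = √128 ≈ 11.314, ∠ = arctan(8/8) ≈ 45.00°
pole (s+100): 100 + j8 → |·| = √(100²+8²) = √10064 ≈ 100.32, ∠ = arctan(8/100) ≈ 4.57°
pole (s+556): 556 + j8 → |·| = √(556²+8²) = √309200 ≈ 556.06, ∠ = arctan(8/556) ≈ 0.82°
|L| = 1 · 8 / 6.3114e+05 ≈ 1.2675e-05
Gain = 20 log₁₀(1.2675e-05) ≈ -97.94 dB
∠L = 90.00° − 50.39° = 39.61°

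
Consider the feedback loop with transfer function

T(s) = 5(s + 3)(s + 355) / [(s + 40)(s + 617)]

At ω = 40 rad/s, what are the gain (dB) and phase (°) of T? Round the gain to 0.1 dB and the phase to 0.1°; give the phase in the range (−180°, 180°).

At s = jω = j40:
zero (s+3): 3 + j40 → |·| = √(3²+40²) = √1609 ≈ 40.112, ∠ = arctan(40/3) ≈ 85.71°
zero (s+355): 355 + j40 → |·| = √(355²+40²) = √127625 ≈ 357.25, ∠ = arctan(40/355) ≈ 6.43°
pole (s+40): 40 + j40 → |·| = √(40²+40²) = √3200 ≈ 56.569, ∠ = arctan(40/40) ≈ 45.00°
pole (s+617): 617 + j40 → |·| = √(617²+40²) = √382289 ≈ 618.3, ∠ = arctan(40/617) ≈ 3.71°
|T| = 5 · 14330 / 34977 ≈ 2.0485
Gain = 20 log₁₀(2.0485) ≈ 6.23 dB
∠T = 92.14° − 48.71° = 43.43°

6.2 dB, 43.4°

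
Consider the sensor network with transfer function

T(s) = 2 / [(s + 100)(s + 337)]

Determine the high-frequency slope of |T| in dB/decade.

Each pole contributes −20 dB/decade at high frequency; each zero contributes +20 dB/decade.
Net: 0 zero(s) − 2 pole(s) → -40 dB/decade.

-40 dB/decade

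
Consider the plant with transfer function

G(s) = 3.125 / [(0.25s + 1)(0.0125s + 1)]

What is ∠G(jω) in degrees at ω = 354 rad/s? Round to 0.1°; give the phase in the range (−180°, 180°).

At ω = 354 rad/s:
pole (1 + j354·0.25) = 1 + j88.5 → |·| ≈ 88.506, ∠ ≈ 89.35°
pole (1 + j354·0.0125) = 1 + j4.425 → |·| ≈ 4.5366, ∠ ≈ 77.27°
∠G = (0°) − (89.35° + 77.27°) = -166.62°

-166.6°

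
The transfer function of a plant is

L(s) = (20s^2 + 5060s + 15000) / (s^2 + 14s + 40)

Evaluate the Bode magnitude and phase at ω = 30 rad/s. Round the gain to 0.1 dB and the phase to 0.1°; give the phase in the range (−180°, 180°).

Substitute s = j30:
Numerator: 20(j30)^2 + 5060(j30) + 15000 = -3000 + j151800
Denominator: (j30)^2 + 14(j30) + 40 = -860 + j420
|N| = √(3000² + 151800²) ≈ 1.5183e+05, ∠N ≈ 91.13°
|D| = √(860² + 420²) ≈ 957.08, ∠D ≈ 153.97°
|L| = 1.5183e+05 / 957.08 ≈ 158.64
Gain = 20 log₁₀(158.64) ≈ 44.01 dB
∠L = 91.13° − 153.97° = -62.84°

44.0 dB, -62.8°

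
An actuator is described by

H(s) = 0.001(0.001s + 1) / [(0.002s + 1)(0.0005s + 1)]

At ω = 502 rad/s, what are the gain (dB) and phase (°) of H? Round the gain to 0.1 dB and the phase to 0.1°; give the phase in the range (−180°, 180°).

At ω = 502 rad/s:
zero (1 + j502·0.001) = 1 + j0.502 → |·| ≈ 1.1189, ∠ ≈ 26.66°
pole (1 + j502·0.002) = 1 + j1.004 → |·| ≈ 1.417, ∠ ≈ 45.11°
pole (1 + j502·0.0005) = 1 + j0.251 → |·| ≈ 1.031, ∠ ≈ 14.09°
|H| = 0.001 · 1.1189 / (1.417 · 1.031) ≈ 0.00076588
Gain = 20 log₁₀(0.00076588) ≈ -62.32 dB
∠H = (26.66°) − (45.11° + 14.09°) = -32.54°

-62.3 dB, -32.5°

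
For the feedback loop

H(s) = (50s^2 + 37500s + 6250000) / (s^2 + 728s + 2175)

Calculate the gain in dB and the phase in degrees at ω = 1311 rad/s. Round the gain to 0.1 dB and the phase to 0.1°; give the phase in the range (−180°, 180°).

Substitute s = j1311:
Numerator: 50(j1311)^2 + 37500(j1311) + 6250000 = -79686050 + j49162500
Denominator: (j1311)^2 + 728(j1311) + 2175 = -1716546 + j954408
|N| = √(79686050² + 49162500²) ≈ 9.3631e+07, ∠N ≈ 148.33°
|D| = √(1716546² + 954408²) ≈ 1.964e+06, ∠D ≈ 150.93°
|H| = 9.3631e+07 / 1.964e+06 ≈ 47.674
Gain = 20 log₁₀(47.674) ≈ 33.57 dB
∠H = 148.33° − 150.93° = -2.60°

33.6 dB, -2.6°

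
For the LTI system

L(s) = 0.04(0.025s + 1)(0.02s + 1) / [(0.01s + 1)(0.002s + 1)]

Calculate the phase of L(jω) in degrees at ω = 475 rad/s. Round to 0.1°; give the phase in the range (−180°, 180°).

47.5°

At ω = 475 rad/s:
zero (1 + j475·0.025) = 1 + j11.875 → |·| ≈ 11.917, ∠ ≈ 85.19°
zero (1 + j475·0.02) = 1 + j9.5 → |·| ≈ 9.5525, ∠ ≈ 83.99°
pole (1 + j475·0.01) = 1 + j4.75 → |·| ≈ 4.8541, ∠ ≈ 78.11°
pole (1 + j475·0.002) = 1 + j0.95 → |·| ≈ 1.3793, ∠ ≈ 43.53°
∠L = (85.19° + 83.99°) − (78.11° + 43.53°) = 47.54°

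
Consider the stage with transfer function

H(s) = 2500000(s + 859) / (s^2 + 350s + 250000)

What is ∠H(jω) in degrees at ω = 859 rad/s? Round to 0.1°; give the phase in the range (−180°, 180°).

At s = jω = j859:
zero (s+859): 859 + j859 → |·| = √(859²+859²) = √1475762 ≈ 1214.8, ∠ = arctan(859/859) ≈ 45.00°
quadratic: (j859)² + 350·j859 + 250000 = -487881 + j300650 → |·| ≈ 5.7308e+05, ∠ ≈ 148.36°
∠H = 45.00° − 148.36° = -103.36°

-103.4°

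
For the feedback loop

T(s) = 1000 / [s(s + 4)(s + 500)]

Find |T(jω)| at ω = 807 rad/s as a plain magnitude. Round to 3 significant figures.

1.62e-06

At s = jω = j807:
pole (s+4): 4 + j807 → |·| = √(4²+807²) = √651265 ≈ 807.01, ∠ = arctan(807/4) ≈ 89.72°
pole (s+500): 500 + j807 → |·| = √(500²+807²) = √901249 ≈ 949.34, ∠ = arctan(807/500) ≈ 58.22°
pole at origin: |s| = 807, ∠ = 90.00° (in denominator)
|T| = 1000 / 6.1826e+08 ≈ 1.6174e-06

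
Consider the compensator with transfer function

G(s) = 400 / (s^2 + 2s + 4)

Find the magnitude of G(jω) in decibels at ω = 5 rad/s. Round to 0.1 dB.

24.7 dB

At s = jω = j5:
quadratic: (j5)² + 2·j5 + 4 = -21 + j10 → |·| ≈ 23.259, ∠ ≈ 154.54°
|G| = 400 / 23.259 ≈ 17.198
Gain = 20 log₁₀(17.198) ≈ 24.71 dB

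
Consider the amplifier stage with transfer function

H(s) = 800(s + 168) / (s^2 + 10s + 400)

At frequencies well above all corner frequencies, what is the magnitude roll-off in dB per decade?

Each pole contributes −20 dB/decade at high frequency; each zero contributes +20 dB/decade.
Net: 1 zero(s) − 2 pole(s) → -20 dB/decade.

-20 dB/decade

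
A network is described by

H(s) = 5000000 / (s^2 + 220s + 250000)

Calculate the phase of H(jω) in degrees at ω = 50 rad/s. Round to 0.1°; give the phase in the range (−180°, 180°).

At s = jω = j50:
quadratic: (j50)² + 220·j50 + 250000 = 247500 + j11000 → |·| ≈ 2.4774e+05, ∠ ≈ 2.54°
∠H = 0.00° − 2.54° = -2.54°

-2.5°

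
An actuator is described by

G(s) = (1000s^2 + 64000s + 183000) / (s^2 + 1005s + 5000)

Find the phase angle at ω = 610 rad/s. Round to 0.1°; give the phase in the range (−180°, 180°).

Substitute s = j610:
Numerator: 1000(j610)^2 + 64000(j610) + 183000 = -371917000 + j39040000
Denominator: (j610)^2 + 1005(j610) + 5000 = -367100 + j613050
|N| = √(371917000² + 39040000²) ≈ 3.7396e+08, ∠N ≈ 174.01°
|D| = √(367100² + 613050²) ≈ 7.1456e+05, ∠D ≈ 120.91°
∠G = 174.01° − 120.91° = 53.10°

53.1°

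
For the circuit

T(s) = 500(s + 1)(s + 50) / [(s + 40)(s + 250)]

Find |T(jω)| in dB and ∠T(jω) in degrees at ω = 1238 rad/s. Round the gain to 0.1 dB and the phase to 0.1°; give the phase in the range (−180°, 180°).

At s = jω = j1238:
zero (s+1): 1 + j1238 → |·| = √(1²+1238²) = √1532645 ≈ 1238, ∠ = arctan(1238/1) ≈ 89.95°
zero (s+50): 50 + j1238 → |·| = √(50²+1238²) = √1535144 ≈ 1239, ∠ = arctan(1238/50) ≈ 87.69°
pole (s+40): 40 + j1238 → |·| = √(40²+1238²) = √1534244 ≈ 1238.6, ∠ = arctan(1238/40) ≈ 88.15°
pole (s+250): 250 + j1238 → |·| = √(250²+1238²) = √1595144 ≈ 1263, ∠ = arctan(1238/250) ≈ 78.58°
|T| = 500 · 1.5339e+06 / 1.5644e+06 ≈ 490.25
Gain = 20 log₁₀(490.25) ≈ 53.81 dB
∠T = 177.64° − 166.73° = 10.91°

53.8 dB, 10.9°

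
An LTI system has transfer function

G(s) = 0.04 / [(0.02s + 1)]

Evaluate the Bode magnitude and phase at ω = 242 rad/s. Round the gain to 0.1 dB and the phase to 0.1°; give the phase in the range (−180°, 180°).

At ω = 242 rad/s:
pole (1 + j242·0.02) = 1 + j4.84 → |·| ≈ 4.9422, ∠ ≈ 78.33°
|G| = 0.04 · 1 / (4.9422) ≈ 0.0080936
Gain = 20 log₁₀(0.0080936) ≈ -41.84 dB
∠G = (0°) − (78.33°) = -78.33°

-41.8 dB, -78.3°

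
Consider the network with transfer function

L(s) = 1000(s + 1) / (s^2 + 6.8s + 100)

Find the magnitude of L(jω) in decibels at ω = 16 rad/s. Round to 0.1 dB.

38.5 dB

At s = jω = j16:
zero (s+1): 1 + j16 → |·| = √(1²+16²) = √257 ≈ 16.031, ∠ = arctan(16/1) ≈ 86.42°
quadratic: (j16)² + 6.8·j16 + 100 = -156 + j108.8 → |·| ≈ 190.19, ∠ ≈ 145.11°
|L| = 1000 · 16.031 / 190.19 ≈ 84.289
Gain = 20 log₁₀(84.289) ≈ 38.52 dB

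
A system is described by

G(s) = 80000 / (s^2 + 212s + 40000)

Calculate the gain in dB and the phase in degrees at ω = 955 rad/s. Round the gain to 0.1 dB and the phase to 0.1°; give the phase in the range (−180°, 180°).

-21.0 dB, -166.9°

At s = jω = j955:
quadratic: (j955)² + 212·j955 + 40000 = -872025 + j202460 → |·| ≈ 8.9522e+05, ∠ ≈ 166.93°
|G| = 80000 / 8.9522e+05 ≈ 0.089364
Gain = 20 log₁₀(0.089364) ≈ -20.98 dB
∠G = 0.00° − 166.93° = -166.93°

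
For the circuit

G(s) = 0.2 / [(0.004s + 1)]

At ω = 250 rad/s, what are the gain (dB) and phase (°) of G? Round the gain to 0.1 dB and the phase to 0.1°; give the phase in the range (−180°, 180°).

-17.0 dB, -45.0°

At ω = 250 rad/s:
pole (1 + j250·0.004) = 1 + j1 → |·| ≈ 1.4142, ∠ ≈ 45.00°
|G| = 0.2 · 1 / (1.4142) ≈ 0.14142
Gain = 20 log₁₀(0.14142) ≈ -16.99 dB
∠G = (0°) − (45.00°) = -45.00°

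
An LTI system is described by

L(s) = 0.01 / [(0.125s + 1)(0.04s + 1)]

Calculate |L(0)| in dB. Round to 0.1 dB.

-40.0 dB

L(0) = 0.01 · 1 / 1 = 0.01
20 log₁₀(0.01) ≈ -40.00 dB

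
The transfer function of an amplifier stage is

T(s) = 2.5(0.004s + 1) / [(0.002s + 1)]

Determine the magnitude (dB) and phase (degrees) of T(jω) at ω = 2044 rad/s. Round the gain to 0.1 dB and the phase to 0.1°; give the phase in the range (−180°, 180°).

At ω = 2044 rad/s:
zero (1 + j2044·0.004) = 1 + j8.176 → |·| ≈ 8.2369, ∠ ≈ 83.03°
pole (1 + j2044·0.002) = 1 + j4.088 → |·| ≈ 4.2085, ∠ ≈ 76.25°
|T| = 2.5 · 8.2369 / (4.2085) ≈ 4.893
Gain = 20 log₁₀(4.893) ≈ 13.79 dB
∠T = (83.03°) − (76.25°) = 6.78°

13.8 dB, 6.8°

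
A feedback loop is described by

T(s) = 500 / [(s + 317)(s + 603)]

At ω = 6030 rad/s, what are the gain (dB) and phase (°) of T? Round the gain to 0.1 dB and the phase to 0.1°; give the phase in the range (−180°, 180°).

-97.3 dB, -171.3°

At s = jω = j6030:
pole (s+317): 317 + j6030 → |·| = √(317²+6030²) = √36461389 ≈ 6038.3, ∠ = arctan(6030/317) ≈ 86.99°
pole (s+603): 603 + j6030 → |·| = √(603²+6030²) = √36724509 ≈ 6060.1, ∠ = arctan(6030/603) ≈ 84.29°
|T| = 500 / 3.6593e+07 ≈ 1.3664e-05
Gain = 20 log₁₀(1.3664e-05) ≈ -97.29 dB
∠T = 0.00° − 171.28° = -171.28°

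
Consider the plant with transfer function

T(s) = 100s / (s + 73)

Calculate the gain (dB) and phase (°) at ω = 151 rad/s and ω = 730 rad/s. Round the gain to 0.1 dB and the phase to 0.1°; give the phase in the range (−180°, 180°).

ω = 151: 39.1 dB, 25.8°; ω = 730: 40.0 dB, 5.7°

At s = jω = j151:
zero at origin: s = j151 → |·| = 151, ∠ = 90.00°
pole (s+73): 73 + j151 → |·| = √(73²+151²) = √28130 ≈ 167.72, ∠ = arctan(151/73) ≈ 64.20°
|T| = 100 · 151 / 167.72 ≈ 90.031
Gain = 20 log₁₀(90.031) ≈ 39.09 dB
∠T = 90.00° − 64.20° = 25.80°

At s = jω = j730:
zero at origin: s = j730 → |·| = 730, ∠ = 90.00°
pole (s+73): 73 + j730 → |·| = √(73²+730²) = √538229 ≈ 733.64, ∠ = arctan(730/73) ≈ 84.29°
|T| = 100 · 730 / 733.64 ≈ 99.504
Gain = 20 log₁₀(99.504) ≈ 39.96 dB
∠T = 90.00° − 84.29° = 5.71°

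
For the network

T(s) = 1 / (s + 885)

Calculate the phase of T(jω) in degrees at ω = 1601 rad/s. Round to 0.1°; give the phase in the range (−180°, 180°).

-61.1°

At s = jω = j1601:
pole (s+885): 885 + j1601 → |·| = √(885²+1601²) = √3346426 ≈ 1829.3, ∠ = arctan(1601/885) ≈ 61.07°
∠T = 0.00° − 61.07° = -61.07°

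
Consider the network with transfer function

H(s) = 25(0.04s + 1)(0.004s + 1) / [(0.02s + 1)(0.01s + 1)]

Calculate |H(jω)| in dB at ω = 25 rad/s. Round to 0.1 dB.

At ω = 25 rad/s:
zero (1 + j25·0.04) = 1 + j1 → |·| ≈ 1.4142, ∠ ≈ 45.00°
zero (1 + j25·0.004) = 1 + j0.1 → |·| ≈ 1.005, ∠ ≈ 5.71°
pole (1 + j25·0.02) = 1 + j0.5 → |·| ≈ 1.118, ∠ ≈ 26.57°
pole (1 + j25·0.01) = 1 + j0.25 → |·| ≈ 1.0308, ∠ ≈ 14.04°
|H| = 25 · 1.4142 · 1.005 / (1.118 · 1.0308) ≈ 30.832
Gain = 20 log₁₀(30.832) ≈ 29.78 dB

29.8 dB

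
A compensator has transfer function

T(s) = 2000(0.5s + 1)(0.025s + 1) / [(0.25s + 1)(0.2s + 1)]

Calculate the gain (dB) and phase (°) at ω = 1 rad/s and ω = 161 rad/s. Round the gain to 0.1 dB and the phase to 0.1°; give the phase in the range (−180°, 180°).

ω = 1: 66.6 dB, 2.7°; ω = 161: 54.2 dB, -11.5°

At ω = 1 rad/s:
zero (1 + j1·0.5) = 1 + j0.5 → |·| ≈ 1.118, ∠ ≈ 26.57°
zero (1 + j1·0.025) = 1 + j0.025 → |·| ≈ 1.0003, ∠ ≈ 1.43°
pole (1 + j1·0.25) = 1 + j0.25 → |·| ≈ 1.0308, ∠ ≈ 14.04°
pole (1 + j1·0.2) = 1 + j0.2 → |·| ≈ 1.0198, ∠ ≈ 11.31°
|T| = 2000 · 1.118 · 1.0003 / (1.0308 · 1.0198) ≈ 2127.7
Gain = 20 log₁₀(2127.7) ≈ 66.56 dB
∠T = (26.57° + 1.43°) − (14.04° + 11.31°) = 2.65°

At ω = 161 rad/s:
zero (1 + j161·0.5) = 1 + j80.5 → |·| ≈ 80.506, ∠ ≈ 89.29°
zero (1 + j161·0.025) = 1 + j4.025 → |·| ≈ 4.1474, ∠ ≈ 76.05°
pole (1 + j161·0.25) = 1 + j40.25 → |·| ≈ 40.262, ∠ ≈ 88.58°
pole (1 + j161·0.2) = 1 + j32.2 → |·| ≈ 32.216, ∠ ≈ 88.22°
|T| = 2000 · 80.506 · 4.1474 / (40.262 · 32.216) ≈ 514.83
Gain = 20 log₁₀(514.83) ≈ 54.23 dB
∠T = (89.29° + 76.05°) − (88.58° + 88.22°) = -11.46°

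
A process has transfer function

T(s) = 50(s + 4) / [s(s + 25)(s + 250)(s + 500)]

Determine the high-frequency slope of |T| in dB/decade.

Each pole contributes −20 dB/decade at high frequency; each zero contributes +20 dB/decade.
Net: 1 zero(s) − 4 pole(s) → -60 dB/decade.

-60 dB/decade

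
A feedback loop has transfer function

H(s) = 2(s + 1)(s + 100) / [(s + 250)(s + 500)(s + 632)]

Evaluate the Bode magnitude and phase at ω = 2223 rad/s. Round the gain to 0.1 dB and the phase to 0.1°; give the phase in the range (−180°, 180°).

At s = jω = j2223:
zero (s+1): 1 + j2223 → |·| = √(1²+2223²) = √4941730 ≈ 2223, ∠ = arctan(2223/1) ≈ 89.97°
zero (s+100): 100 + j2223 → |·| = √(100²+2223²) = √4951729 ≈ 2225.2, ∠ = arctan(2223/100) ≈ 87.42°
pole (s+250): 250 + j2223 → |·| = √(250²+2223²) = √5004229 ≈ 2237, ∠ = arctan(2223/250) ≈ 83.58°
pole (s+500): 500 + j2223 → |·| = √(500²+2223²) = √5191729 ≈ 2278.5, ∠ = arctan(2223/500) ≈ 77.32°
pole (s+632): 632 + j2223 → |·| = √(632²+2223²) = √5341153 ≈ 2311.1, ∠ = arctan(2223/632) ≈ 74.13°
|H| = 2 · 4.9466e+06 / 1.178e+10 ≈ 0.00083983
Gain = 20 log₁₀(0.00083983) ≈ -61.52 dB
∠H = 177.39° − 235.03° = -57.64°

-61.5 dB, -57.6°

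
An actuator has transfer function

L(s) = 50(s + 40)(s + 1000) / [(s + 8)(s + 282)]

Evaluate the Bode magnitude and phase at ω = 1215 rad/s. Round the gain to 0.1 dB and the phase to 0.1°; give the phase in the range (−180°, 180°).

36.0 dB, -27.9°

At s = jω = j1215:
zero (s+40): 40 + j1215 → |·| = √(40²+1215²) = √1477825 ≈ 1215.7, ∠ = arctan(1215/40) ≈ 88.11°
zero (s+1000): 1000 + j1215 → |·| = √(1000²+1215²) = √2476225 ≈ 1573.6, ∠ = arctan(1215/1000) ≈ 50.54°
pole (s+8): 8 + j1215 → |·| = √(8²+1215²) = √1476289 ≈ 1215, ∠ = arctan(1215/8) ≈ 89.62°
pole (s+282): 282 + j1215 → |·| = √(282²+1215²) = √1555749 ≈ 1247.3, ∠ = arctan(1215/282) ≈ 76.93°
|L| = 50 · 1.913e+06 / 1.5155e+06 ≈ 63.114
Gain = 20 log₁₀(63.114) ≈ 36.00 dB
∠L = 138.65° − 166.55° = -27.90°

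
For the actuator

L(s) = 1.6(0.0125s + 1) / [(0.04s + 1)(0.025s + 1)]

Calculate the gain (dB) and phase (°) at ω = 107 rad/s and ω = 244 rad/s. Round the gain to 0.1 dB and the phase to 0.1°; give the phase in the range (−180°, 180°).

At ω = 107 rad/s:
zero (1 + j107·0.0125) = 1 + j1.3375 → |·| ≈ 1.67, ∠ ≈ 53.22°
pole (1 + j107·0.04) = 1 + j4.28 → |·| ≈ 4.3953, ∠ ≈ 76.85°
pole (1 + j107·0.025) = 1 + j2.675 → |·| ≈ 2.8558, ∠ ≈ 69.50°
|L| = 1.6 · 1.67 / (4.3953 · 2.8558) ≈ 0.21287
Gain = 20 log₁₀(0.21287) ≈ -13.44 dB
∠L = (53.22°) − (76.85° + 69.50°) = -93.13°

At ω = 244 rad/s:
zero (1 + j244·0.0125) = 1 + j3.05 → |·| ≈ 3.2098, ∠ ≈ 71.85°
pole (1 + j244·0.04) = 1 + j9.76 → |·| ≈ 9.8111, ∠ ≈ 84.15°
pole (1 + j244·0.025) = 1 + j6.1 → |·| ≈ 6.1814, ∠ ≈ 80.69°
|L| = 1.6 · 3.2098 / (9.8111 · 6.1814) ≈ 0.084682
Gain = 20 log₁₀(0.084682) ≈ -21.44 dB
∠L = (71.85°) − (84.15° + 80.69°) = -92.99°

ω = 107: -13.4 dB, -93.1°; ω = 244: -21.4 dB, -93.0°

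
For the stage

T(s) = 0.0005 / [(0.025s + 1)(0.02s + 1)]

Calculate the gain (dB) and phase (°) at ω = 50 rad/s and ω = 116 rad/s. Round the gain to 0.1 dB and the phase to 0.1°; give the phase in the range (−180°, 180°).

At ω = 50 rad/s:
pole (1 + j50·0.025) = 1 + j1.25 → |·| ≈ 1.6008, ∠ ≈ 51.34°
pole (1 + j50·0.02) = 1 + j1 → |·| ≈ 1.4142, ∠ ≈ 45.00°
|T| = 0.0005 · 1 / (1.6008 · 1.4142) ≈ 0.00022086
Gain = 20 log₁₀(0.00022086) ≈ -73.12 dB
∠T = (0°) − (51.34° + 45.00°) = -96.34°

At ω = 116 rad/s:
pole (1 + j116·0.025) = 1 + j2.9 → |·| ≈ 3.0676, ∠ ≈ 70.97°
pole (1 + j116·0.02) = 1 + j2.32 → |·| ≈ 2.5263, ∠ ≈ 66.68°
|T| = 0.0005 · 1 / (3.0676 · 2.5263) ≈ 6.4519e-05
Gain = 20 log₁₀(6.4519e-05) ≈ -83.81 dB
∠T = (0°) − (70.97° + 66.68°) = -137.65°

ω = 50: -73.1 dB, -96.3°; ω = 116: -83.8 dB, -137.7°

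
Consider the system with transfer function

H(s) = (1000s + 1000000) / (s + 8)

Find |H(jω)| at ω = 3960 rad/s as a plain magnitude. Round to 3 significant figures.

1.03e+03

Substitute s = j3960:
Numerator: 1000(j3960) + 1000000 = 1000000 + j3960000
Denominator: (j3960) + 8 = 8 + j3960
|N| = √(1000000² + 3960000²) ≈ 4.0843e+06, ∠N ≈ 75.83°
|D| = √(8² + 3960²) ≈ 3960, ∠D ≈ 89.88°
|H| = 4.0843e+06 / 3960 ≈ 1031.4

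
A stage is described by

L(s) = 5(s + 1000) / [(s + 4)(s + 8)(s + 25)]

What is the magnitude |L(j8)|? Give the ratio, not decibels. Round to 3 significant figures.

1.88

At s = jω = j8:
zero (s+1000): 1000 + j8 → |·| = √(1000²+8²) = √1000064 ≈ 1000, ∠ = arctan(8/1000) ≈ 0.46°
pole (s+4): 4 + j8 → |·| = √(4²+8²) = √80 ≈ 8.9443, ∠ = arctan(8/4) ≈ 63.43°
pole (s+8): 8 + j8 → |·| = √(8²+8²) = √128 ≈ 11.314, ∠ = arctan(8/8) ≈ 45.00°
pole (s+25): 25 + j8 → |·| = √(25²+8²) = √689 ≈ 26.249, ∠ = arctan(8/25) ≈ 17.74°
|L| = 5 · 1000 / 2656.3 ≈ 1.8823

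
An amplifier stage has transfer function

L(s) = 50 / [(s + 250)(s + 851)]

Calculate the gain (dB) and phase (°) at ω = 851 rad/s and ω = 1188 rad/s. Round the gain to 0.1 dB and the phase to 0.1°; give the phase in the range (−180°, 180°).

ω = 851: -86.6 dB, -118.6°; ω = 1188: -91.0 dB, -132.5°

At s = jω = j851:
pole (s+250): 250 + j851 → |·| = √(250²+851²) = √786701 ≈ 886.96, ∠ = arctan(851/250) ≈ 73.63°
pole (s+851): 851 + j851 → |·| = √(851²+851²) = √1448402 ≈ 1203.5, ∠ = arctan(851/851) ≈ 45.00°
|L| = 50 / 1.0675e+06 ≈ 4.6838e-05
Gain = 20 log₁₀(4.6838e-05) ≈ -86.59 dB
∠L = 0.00° − 118.63° = -118.63°

At s = jω = j1188:
pole (s+250): 250 + j1188 → |·| = √(250²+1188²) = √1473844 ≈ 1214, ∠ = arctan(1188/250) ≈ 78.12°
pole (s+851): 851 + j1188 → |·| = √(851²+1188²) = √2135545 ≈ 1461.4, ∠ = arctan(1188/851) ≈ 54.38°
|L| = 50 / 1.7741e+06 ≈ 2.8183e-05
Gain = 20 log₁₀(2.8183e-05) ≈ -91.00 dB
∠L = 0.00° − 132.50° = -132.50°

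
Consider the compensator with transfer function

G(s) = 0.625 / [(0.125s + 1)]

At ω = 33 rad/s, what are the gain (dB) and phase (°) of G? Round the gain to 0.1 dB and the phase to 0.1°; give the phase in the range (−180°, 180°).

At ω = 33 rad/s:
pole (1 + j33·0.125) = 1 + j4.125 → |·| ≈ 4.2445, ∠ ≈ 76.37°
|G| = 0.625 · 1 / (4.2445) ≈ 0.14725
Gain = 20 log₁₀(0.14725) ≈ -16.64 dB
∠G = (0°) − (76.37°) = -76.37°

-16.6 dB, -76.4°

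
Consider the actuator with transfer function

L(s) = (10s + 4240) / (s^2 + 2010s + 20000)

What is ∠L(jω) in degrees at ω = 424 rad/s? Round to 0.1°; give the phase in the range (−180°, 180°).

-55.6°

Substitute s = j424:
Numerator: 10(j424) + 4240 = 4240 + j4240
Denominator: (j424)^2 + 2010(j424) + 20000 = -159776 + j852240
|N| = √(4240² + 4240²) ≈ 5996.3, ∠N ≈ 45.00°
|D| = √(159776² + 852240²) ≈ 8.6709e+05, ∠D ≈ 100.62°
∠L = 45.00° − 100.62° = -55.62°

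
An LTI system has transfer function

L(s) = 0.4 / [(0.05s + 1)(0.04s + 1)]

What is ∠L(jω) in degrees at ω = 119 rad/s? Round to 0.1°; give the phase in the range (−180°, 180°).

-158.6°

At ω = 119 rad/s:
pole (1 + j119·0.05) = 1 + j5.95 → |·| ≈ 6.0334, ∠ ≈ 80.46°
pole (1 + j119·0.04) = 1 + j4.76 → |·| ≈ 4.8639, ∠ ≈ 78.14°
∠L = (0°) − (80.46° + 78.14°) = -158.60°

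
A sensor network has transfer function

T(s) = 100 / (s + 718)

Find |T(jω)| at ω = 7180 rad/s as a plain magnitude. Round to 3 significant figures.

Substitute s = j7180:
Numerator: 100 = 100 + j0
Denominator: (j7180) + 718 = 718 + j7180
|N| = √(100² + 0²) ≈ 100, ∠N ≈ 0.00°
|D| = √(718² + 7180²) ≈ 7215.8, ∠D ≈ 84.29°
|T| = 100 / 7215.8 ≈ 0.013858

0.0139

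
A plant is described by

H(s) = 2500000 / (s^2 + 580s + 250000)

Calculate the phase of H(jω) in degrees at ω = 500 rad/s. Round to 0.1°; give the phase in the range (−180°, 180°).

At s = jω = j500:
quadratic: (j500)² + 580·j500 + 250000 = 0 + j290000 → |·| ≈ 2.9e+05, ∠ ≈ 90.00°
∠H = 0.00° − 90.00° = -90.00°

-90.0°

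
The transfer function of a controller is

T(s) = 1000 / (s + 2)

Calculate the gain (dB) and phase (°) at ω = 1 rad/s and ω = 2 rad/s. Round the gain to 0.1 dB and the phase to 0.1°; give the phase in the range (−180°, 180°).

ω = 1: 53.0 dB, -26.6°; ω = 2: 51.0 dB, -45.0°

Substitute s = j1:
Numerator: 1000 = 1000 + j0
Denominator: (j1) + 2 = 2 + j1
|N| = √(1000² + 0²) ≈ 1000, ∠N ≈ 0.00°
|D| = √(2² + 1²) ≈ 2.2361, ∠D ≈ 26.57°
|T| = 1000 / 2.2361 ≈ 447.21
Gain = 20 log₁₀(447.21) ≈ 53.01 dB
∠T = 0.00° − 26.57° = -26.57°

Substitute s = j2:
Numerator: 1000 = 1000 + j0
Denominator: (j2) + 2 = 2 + j2
|N| = √(1000² + 0²) ≈ 1000, ∠N ≈ 0.00°
|D| = √(2² + 2²) ≈ 2.8284, ∠D ≈ 45.00°
|T| = 1000 / 2.8284 ≈ 353.56
Gain = 20 log₁₀(353.56) ≈ 50.97 dB
∠T = 0.00° − 45.00° = -45.00°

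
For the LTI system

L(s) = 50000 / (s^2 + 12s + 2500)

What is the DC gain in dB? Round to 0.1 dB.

L(0) = 50000 / 2500 = 20
20 log₁₀(20) ≈ 26.02 dB

26.0 dB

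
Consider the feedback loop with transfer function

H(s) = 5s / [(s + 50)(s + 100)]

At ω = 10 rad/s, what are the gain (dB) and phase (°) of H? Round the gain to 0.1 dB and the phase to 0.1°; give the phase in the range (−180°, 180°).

At s = jω = j10:
zero at origin: s = j10 → |·| = 10, ∠ = 90.00°
pole (s+50): 50 + j10 → |·| = √(50²+10²) = √2600 ≈ 50.99, ∠ = arctan(10/50) ≈ 11.31°
pole (s+100): 100 + j10 → |·| = √(100²+10²) = √10100 ≈ 100.5, ∠ = arctan(10/100) ≈ 5.71°
|H| = 5 · 10 / 5124.5 ≈ 0.009757
Gain = 20 log₁₀(0.009757) ≈ -40.21 dB
∠H = 90.00° − 17.02° = 72.98°

-40.2 dB, 73.0°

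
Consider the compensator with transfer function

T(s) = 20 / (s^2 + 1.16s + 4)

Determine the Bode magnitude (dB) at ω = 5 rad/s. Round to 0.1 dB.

At s = jω = j5:
quadratic: (j5)² + 1.16·j5 + 4 = -21 + j5.8 → |·| ≈ 21.786, ∠ ≈ 164.56°
|T| = 20 / 21.786 ≈ 0.91802
Gain = 20 log₁₀(0.91802) ≈ -0.74 dB

-0.7 dB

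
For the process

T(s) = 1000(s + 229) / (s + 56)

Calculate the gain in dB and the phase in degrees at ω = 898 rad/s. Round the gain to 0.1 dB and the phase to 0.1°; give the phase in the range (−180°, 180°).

At s = jω = j898:
zero (s+229): 229 + j898 → |·| = √(229²+898²) = √858845 ≈ 926.74, ∠ = arctan(898/229) ≈ 75.69°
pole (s+56): 56 + j898 → |·| = √(56²+898²) = √809540 ≈ 899.74, ∠ = arctan(898/56) ≈ 86.43°
|T| = 1000 · 926.74 / 899.74 ≈ 1030
Gain = 20 log₁₀(1030) ≈ 60.26 dB
∠T = 75.69° − 86.43° = -10.74°

60.3 dB, -10.7°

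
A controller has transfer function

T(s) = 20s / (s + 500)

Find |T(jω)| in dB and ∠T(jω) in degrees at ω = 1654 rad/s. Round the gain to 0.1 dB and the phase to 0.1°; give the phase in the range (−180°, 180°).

25.6 dB, 16.8°

At s = jω = j1654:
zero at origin: s = j1654 → |·| = 1654, ∠ = 90.00°
pole (s+500): 500 + j1654 → |·| = √(500²+1654²) = √2985716 ≈ 1727.9, ∠ = arctan(1654/500) ≈ 73.18°
|T| = 20 · 1654 / 1727.9 ≈ 19.145
Gain = 20 log₁₀(19.145) ≈ 25.64 dB
∠T = 90.00° − 73.18° = 16.82°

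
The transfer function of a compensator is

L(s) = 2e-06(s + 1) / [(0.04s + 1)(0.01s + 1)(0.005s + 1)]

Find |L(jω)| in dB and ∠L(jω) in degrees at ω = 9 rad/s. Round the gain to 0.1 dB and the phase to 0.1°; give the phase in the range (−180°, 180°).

-95.4 dB, 56.1°

At ω = 9 rad/s:
zero (1 + j9·1) = 1 + j9 → |·| ≈ 9.0554, ∠ ≈ 83.66°
pole (1 + j9·0.04) = 1 + j0.36 → |·| ≈ 1.0628, ∠ ≈ 19.80°
pole (1 + j9·0.01) = 1 + j0.09 → |·| ≈ 1.004, ∠ ≈ 5.14°
pole (1 + j9·0.005) = 1 + j0.045 → |·| ≈ 1.001, ∠ ≈ 2.58°
|L| = 2e-06 · 9.0554 / (1.0628 · 1.004 · 1.001) ≈ 1.6956e-05
Gain = 20 log₁₀(1.6956e-05) ≈ -95.41 dB
∠L = (83.66°) − (19.80° + 5.14° + 2.58°) = 56.14°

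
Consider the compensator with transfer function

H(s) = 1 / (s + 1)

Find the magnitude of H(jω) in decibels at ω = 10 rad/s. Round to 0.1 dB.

At s = jω = j10:
pole (s+1): 1 + j10 → |·| = √(1²+10²) = √101 ≈ 10.05, ∠ = arctan(10/1) ≈ 84.29°
|H| = 1 / 10.05 ≈ 0.099502
Gain = 20 log₁₀(0.099502) ≈ -20.04 dB

-20.0 dB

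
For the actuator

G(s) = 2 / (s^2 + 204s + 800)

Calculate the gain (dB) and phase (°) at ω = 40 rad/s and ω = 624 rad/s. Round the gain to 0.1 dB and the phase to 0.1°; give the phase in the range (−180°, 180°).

Substitute s = j40:
Numerator: 2 = 2 + j0
Denominator: (j40)^2 + 204(j40) + 800 = -800 + j8160
|N| = √(2² + 0²) ≈ 2, ∠N ≈ 0.00°
|D| = √(800² + 8160²) ≈ 8199.1, ∠D ≈ 95.60°
|G| = 2 / 8199.1 ≈ 0.00024393
Gain = 20 log₁₀(0.00024393) ≈ -72.25 dB
∠G = 0.00° − 95.60° = -95.60°

Substitute s = j624:
Numerator: 2 = 2 + j0
Denominator: (j624)^2 + 204(j624) + 800 = -388576 + j127296
|N| = √(2² + 0²) ≈ 2, ∠N ≈ 0.00°
|D| = √(388576² + 127296²) ≈ 4.089e+05, ∠D ≈ 161.86°
|G| = 2 / 4.089e+05 ≈ 4.8912e-06
Gain = 20 log₁₀(4.8912e-06) ≈ -106.21 dB
∠G = 0.00° − 161.86° = -161.86°

ω = 40: -72.3 dB, -95.6°; ω = 624: -106.2 dB, -161.9°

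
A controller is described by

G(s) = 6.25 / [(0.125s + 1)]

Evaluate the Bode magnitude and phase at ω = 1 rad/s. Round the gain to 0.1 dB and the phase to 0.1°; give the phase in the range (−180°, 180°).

At ω = 1 rad/s:
pole (1 + j1·0.125) = 1 + j0.125 → |·| ≈ 1.0078, ∠ ≈ 7.13°
|G| = 6.25 · 1 / (1.0078) ≈ 6.2016
Gain = 20 log₁₀(6.2016) ≈ 15.85 dB
∠G = (0°) − (7.13°) = -7.13°

15.9 dB, -7.1°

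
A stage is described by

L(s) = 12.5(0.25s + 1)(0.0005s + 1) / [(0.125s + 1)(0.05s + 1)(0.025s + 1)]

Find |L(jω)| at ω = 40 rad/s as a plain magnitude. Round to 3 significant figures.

At ω = 40 rad/s:
zero (1 + j40·0.25) = 1 + j10 → |·| ≈ 10.05, ∠ ≈ 84.29°
zero (1 + j40·0.0005) = 1 + j0.02 → |·| ≈ 1.0002, ∠ ≈ 1.15°
pole (1 + j40·0.125) = 1 + j5 → |·| ≈ 5.099, ∠ ≈ 78.69°
pole (1 + j40·0.05) = 1 + j2 → |·| ≈ 2.2361, ∠ ≈ 63.43°
pole (1 + j40·0.025) = 1 + j1 → |·| ≈ 1.4142, ∠ ≈ 45.00°
|L| = 12.5 · 10.05 · 1.0002 / (5.099 · 2.2361 · 1.4142) ≈ 7.7925

7.79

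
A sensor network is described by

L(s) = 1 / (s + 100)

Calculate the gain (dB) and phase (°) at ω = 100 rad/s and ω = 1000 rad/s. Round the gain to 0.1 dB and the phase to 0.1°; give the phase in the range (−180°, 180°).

Substitute s = j100:
Numerator: 1 = 1 + j0
Denominator: (j100) + 100 = 100 + j100
|N| = √(1² + 0²) ≈ 1, ∠N ≈ 0.00°
|D| = √(100² + 100²) ≈ 141.42, ∠D ≈ 45.00°
|L| = 1 / 141.42 ≈ 0.0070711
Gain = 20 log₁₀(0.0070711) ≈ -43.01 dB
∠L = 0.00° − 45.00° = -45.00°

Substitute s = j1000:
Numerator: 1 = 1 + j0
Denominator: (j1000) + 100 = 100 + j1000
|N| = √(1² + 0²) ≈ 1, ∠N ≈ 0.00°
|D| = √(100² + 1000²) ≈ 1005, ∠D ≈ 84.29°
|L| = 1 / 1005 ≈ 0.00099502
Gain = 20 log₁₀(0.00099502) ≈ -60.04 dB
∠L = 0.00° − 84.29° = -84.29°

ω = 100: -43.0 dB, -45.0°; ω = 1000: -60.0 dB, -84.3°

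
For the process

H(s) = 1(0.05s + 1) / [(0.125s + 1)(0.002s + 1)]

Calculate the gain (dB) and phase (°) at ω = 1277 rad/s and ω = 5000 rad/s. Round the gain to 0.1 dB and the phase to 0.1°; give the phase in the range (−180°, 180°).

ω = 1277: -16.7 dB, -69.2°; ω = 5000: -28.0 dB, -84.4°

At ω = 1277 rad/s:
zero (1 + j1277·0.05) = 1 + j63.85 → |·| ≈ 63.858, ∠ ≈ 89.10°
pole (1 + j1277·0.125) = 1 + j159.625 → |·| ≈ 159.63, ∠ ≈ 89.64°
pole (1 + j1277·0.002) = 1 + j2.554 → |·| ≈ 2.7428, ∠ ≈ 68.62°
|H| = 1 · 63.858 / (159.63 · 2.7428) ≈ 0.14585
Gain = 20 log₁₀(0.14585) ≈ -16.72 dB
∠H = (89.10°) − (89.64° + 68.62°) = -69.16°

At ω = 5000 rad/s:
zero (1 + j5000·0.05) = 1 + j250 → |·| ≈ 250, ∠ ≈ 89.77°
pole (1 + j5000·0.125) = 1 + j625 → |·| ≈ 625, ∠ ≈ 89.91°
pole (1 + j5000·0.002) = 1 + j10 → |·| ≈ 10.05, ∠ ≈ 84.29°
|H| = 1 · 250 / (625 · 10.05) ≈ 0.039801
Gain = 20 log₁₀(0.039801) ≈ -28.00 dB
∠H = (89.77°) − (89.91° + 84.29°) = -84.43°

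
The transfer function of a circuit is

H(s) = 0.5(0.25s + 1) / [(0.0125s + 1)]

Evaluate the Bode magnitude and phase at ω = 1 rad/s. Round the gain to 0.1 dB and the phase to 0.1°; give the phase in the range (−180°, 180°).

-5.8 dB, 13.3°

At ω = 1 rad/s:
zero (1 + j1·0.25) = 1 + j0.25 → |·| ≈ 1.0308, ∠ ≈ 14.04°
pole (1 + j1·0.0125) = 1 + j0.0125 → |·| ≈ 1.0001, ∠ ≈ 0.72°
|H| = 0.5 · 1.0308 / (1.0001) ≈ 0.51535
Gain = 20 log₁₀(0.51535) ≈ -5.76 dB
∠H = (14.04°) − (0.72°) = 13.32°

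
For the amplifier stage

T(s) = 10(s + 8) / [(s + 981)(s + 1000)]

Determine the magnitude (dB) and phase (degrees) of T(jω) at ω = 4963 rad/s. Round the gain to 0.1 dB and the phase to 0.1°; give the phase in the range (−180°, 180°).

-54.3 dB, -67.5°

At s = jω = j4963:
zero (s+8): 8 + j4963 → |·| = √(8²+4963²) = √24631433 ≈ 4963, ∠ = arctan(4963/8) ≈ 89.91°
pole (s+981): 981 + j4963 → |·| = √(981²+4963²) = √25593730 ≈ 5059, ∠ = arctan(4963/981) ≈ 78.82°
pole (s+1000): 1000 + j4963 → |·| = √(1000²+4963²) = √25631369 ≈ 5062.7, ∠ = arctan(4963/1000) ≈ 78.61°
|T| = 10 · 4963 / 2.5612e+07 ≈ 0.0019378
Gain = 20 log₁₀(0.0019378) ≈ -54.25 dB
∠T = 89.91° − 157.43° = -67.52°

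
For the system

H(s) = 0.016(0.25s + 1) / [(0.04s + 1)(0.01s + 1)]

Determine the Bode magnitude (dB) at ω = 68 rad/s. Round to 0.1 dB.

At ω = 68 rad/s:
zero (1 + j68·0.25) = 1 + j17 → |·| ≈ 17.029, ∠ ≈ 86.63°
pole (1 + j68·0.04) = 1 + j2.72 → |·| ≈ 2.898, ∠ ≈ 69.81°
pole (1 + j68·0.01) = 1 + j0.68 → |·| ≈ 1.2093, ∠ ≈ 34.22°
|H| = 0.016 · 17.029 / (2.898 · 1.2093) ≈ 0.077746
Gain = 20 log₁₀(0.077746) ≈ -22.19 dB

-22.2 dB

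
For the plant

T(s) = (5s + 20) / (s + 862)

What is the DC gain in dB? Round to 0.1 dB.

-32.7 dB

T(0) = 20 / 862 ≈ 0.023202
20 log₁₀(0.023202) ≈ -32.69 dB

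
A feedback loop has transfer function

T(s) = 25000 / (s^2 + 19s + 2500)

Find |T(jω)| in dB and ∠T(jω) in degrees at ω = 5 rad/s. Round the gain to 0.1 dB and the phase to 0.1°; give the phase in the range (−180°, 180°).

20.1 dB, -2.2°

At s = jω = j5:
quadratic: (j5)² + 19·j5 + 2500 = 2475 + j95 → |·| ≈ 2476.8, ∠ ≈ 2.20°
|T| = 25000 / 2476.8 ≈ 10.094
Gain = 20 log₁₀(10.094) ≈ 20.08 dB
∠T = 0.00° − 2.20° = -2.20°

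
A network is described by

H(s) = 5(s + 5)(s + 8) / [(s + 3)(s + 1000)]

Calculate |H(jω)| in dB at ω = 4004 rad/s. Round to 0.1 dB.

13.7 dB

At s = jω = j4004:
zero (s+5): 5 + j4004 → |·| = √(5²+4004²) = √16032041 ≈ 4004, ∠ = arctan(4004/5) ≈ 89.93°
zero (s+8): 8 + j4004 → |·| = √(8²+4004²) = √16032080 ≈ 4004, ∠ = arctan(4004/8) ≈ 89.89°
pole (s+3): 3 + j4004 → |·| = √(3²+4004²) = √16032025 ≈ 4004, ∠ = arctan(4004/3) ≈ 89.96°
pole (s+1000): 1000 + j4004 → |·| = √(1000²+4004²) = √17032016 ≈ 4127, ∠ = arctan(4004/1000) ≈ 75.98°
|H| = 5 · 1.6032e+07 / 1.6525e+07 ≈ 4.8508
Gain = 20 log₁₀(4.8508) ≈ 13.72 dB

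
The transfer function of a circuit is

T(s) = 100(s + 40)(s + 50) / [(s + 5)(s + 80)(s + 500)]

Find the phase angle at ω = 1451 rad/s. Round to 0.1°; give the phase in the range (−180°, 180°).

-71.2°

At s = jω = j1451:
zero (s+40): 40 + j1451 → |·| = √(40²+1451²) = √2107001 ≈ 1451.6, ∠ = arctan(1451/40) ≈ 88.42°
zero (s+50): 50 + j1451 → |·| = √(50²+1451²) = √2107901 ≈ 1451.9, ∠ = arctan(1451/50) ≈ 88.03°
pole (s+5): 5 + j1451 → |·| = √(5²+1451²) = √2105426 ≈ 1451, ∠ = arctan(1451/5) ≈ 89.80°
pole (s+80): 80 + j1451 → |·| = √(80²+1451²) = √2111801 ≈ 1453.2, ∠ = arctan(1451/80) ≈ 86.84°
pole (s+500): 500 + j1451 → |·| = √(500²+1451²) = √2355401 ≈ 1534.7, ∠ = arctan(1451/500) ≈ 70.99°
∠T = 176.45° − 247.63° = -71.18°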